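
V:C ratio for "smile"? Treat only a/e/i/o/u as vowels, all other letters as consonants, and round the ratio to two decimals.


Word: "smile"
Vowels (a,e,i,o,u): 2
Consonants: 3
Ratio = 2/3
= 0.67


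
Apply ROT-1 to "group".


Word: "group"
Shift: 1
Each letter → (letter + shift) mod 26:
  'g' (6) + 1 = 7 → 'h'
  'r' (17) + 1 = 18 → 's'
  'o' (14) + 1 = 15 → 'p'
  'u' (20) + 1 = 21 → 'v'
  'p' (15) + 1 = 16 → 'q'
Result = "hspvq"


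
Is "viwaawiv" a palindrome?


Word: "viwaawiv"
Reversed: "viwaawiv"
Forward == Backward? viwaawiv == viwaawiv
Palindrome = Yes


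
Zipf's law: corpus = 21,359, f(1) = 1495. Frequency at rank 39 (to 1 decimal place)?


Zipf's law: f(r) = f(1) / r
f(1) = 1495
f(39) = 1495 / 39
= 38.3 occurrences


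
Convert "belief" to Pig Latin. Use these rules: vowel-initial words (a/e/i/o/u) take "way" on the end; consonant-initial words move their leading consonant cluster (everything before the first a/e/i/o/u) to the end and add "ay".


Word: "belief"
Starts with consonant(s) → move to end, add 'ay'
Consonant cluster: "b"
Pig Latin = "eliefbay"


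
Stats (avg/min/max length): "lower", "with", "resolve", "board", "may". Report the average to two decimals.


Lengths: "lower"=5, "with"=4, "resolve"=7, "board"=5, "may"=3
Sum = 24, Count = 5
Average = 24/5 = 4.80
= avg=4.80, min=3, max=7


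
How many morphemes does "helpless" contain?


Word: "helpless"
Morphemes: help | -less
Each morpheme carries meaning
= 2 morphemes


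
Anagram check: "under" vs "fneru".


Word 1: "under" → sorted: denru
Word 2: "fneru" → sorted: efnru
Same letters? denru != efnru
Anagram = No


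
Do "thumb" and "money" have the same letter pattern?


Pattern of "thumb": [0, 1, 2, 3, 4]
Pattern of "money": [0, 1, 2, 3, 4]
Patterns match
Same pattern = Yes


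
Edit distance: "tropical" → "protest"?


Word 1: "tropical" (length 8)
Word 2: "protest" (length 7)
One optimal edit sequence (insert/delete/substitute each cost 1):
  1. substitute 't' -> 'p'  (+1)
  2. keep 'r'
  3. keep 'o'
  4. delete 'p'  (+1)
  5. substitute 'i' -> 't'  (+1)
  6. substitute 'c' -> 'e'  (+1)
  7. substitute 'a' -> 's'  (+1)
  8. substitute 'l' -> 't'  (+1)
Total edit operations: 6
Edit distance = 6


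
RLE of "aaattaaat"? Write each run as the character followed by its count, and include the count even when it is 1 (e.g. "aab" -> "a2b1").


String: "aaattaaat"
Scanning for consecutive runs:
  'a' x 3
  't' x 2
  'a' x 3
  't' x 1
RLE = "a3t2a3t1"


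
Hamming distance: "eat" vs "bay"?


Comparing character by character (same length = 3):
  Pos 0: 'e' vs 'b' !=
  Pos 1: 'a' vs 'a' =
  Pos 2: 't' vs 'y' !=
Hamming distance = 2


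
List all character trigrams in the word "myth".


Word: "myth" (length 4)
Number of trigrams = 4 - 3 + 1 = 2
  Position 0: "myt"
  Position 1: "yth"
Trigrams = "myt", "yth"


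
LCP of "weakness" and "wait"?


Word 1: "weakness"
Word 2: "wait"
Comparing from start:
  Pos 0: 'w' == 'w'
  Pos 1: 'e' != 'a' (stop)
LCP = "w" (length 1)


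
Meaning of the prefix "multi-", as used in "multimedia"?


Prefix: multi-
As in: multimedia -> multi- + media
Meaning = many


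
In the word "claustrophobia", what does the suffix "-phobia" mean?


Suffix: -phobia
As in: claustrophobia -> claustro- + -phobia
Meaning = fear of


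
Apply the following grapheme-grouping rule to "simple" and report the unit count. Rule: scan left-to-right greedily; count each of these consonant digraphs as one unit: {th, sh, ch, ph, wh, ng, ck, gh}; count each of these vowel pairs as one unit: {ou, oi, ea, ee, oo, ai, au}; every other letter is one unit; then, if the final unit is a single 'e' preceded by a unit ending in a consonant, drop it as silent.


Word: "simple" (6 letters)
Left-to-right scan:
  1. 's' (letter)
  2. 'i' (letter)
  3. 'm' (letter)
  4. 'p' (letter)
  5. 'l' (letter)
  6. 'e' (letter)
Units from scan: 6
Final unit is 'e' after a consonant -> drop as silent (-1)
Sound units = 5 units


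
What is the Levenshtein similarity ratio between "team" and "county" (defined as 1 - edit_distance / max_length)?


Word 1: "team" (length 4)
Word 2: "county" (length 6)
One optimal edit sequence:
  1. insert 'c'  (+1)
  2. insert 'o'  (+1)
  3. substitute 't' -> 'u'  (+1)
  4. substitute 'e' -> 'n'  (+1)
  5. substitute 'a' -> 't'  (+1)
  6. substitute 'm' -> 'y'  (+1)
Edit distance = 6
Max length = max(4, 6) = 6
Similarity = 1 - 6/6
= 0.0000


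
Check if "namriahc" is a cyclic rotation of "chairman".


Word: "chairman", Candidate: "namriahc"
Method: check if candidate is substring of word+word
"chairmanchairman" contains "namriahc"? No
Is rotation = No


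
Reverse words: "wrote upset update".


Original: "wrote upset update"
Words (1..n): wrote | upset | update
Reversed (n..1): update | upset | wrote
Result = "update upset wrote"


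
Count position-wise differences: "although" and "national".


Comparing character by character (same length = 8):
  Pos 0: 'a' vs 'n' !=
  Pos 1: 'l' vs 'a' !=
  Pos 2: 't' vs 't' =
  Pos 3: 'h' vs 'i' !=
  Pos 4: 'o' vs 'o' =
  Pos 5: 'u' vs 'n' !=
  Pos 6: 'g' vs 'a' !=
  Pos 7: 'h' vs 'l' !=
Hamming distance = 6


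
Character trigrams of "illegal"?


Word: "illegal" (length 7)
Number of trigrams = 7 - 3 + 1 = 5
  Position 0: "ill"
  Position 1: "lle"
  Position 2: "leg"
  Position 3: "ega"
  Position 4: "gal"
Trigrams = "ill", "lle", "leg", "ega", "gal"


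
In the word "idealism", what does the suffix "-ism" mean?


Suffix: -ism
Example: idealism (ideal + -ism)
Meaning = belief / practice


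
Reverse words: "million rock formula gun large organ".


Original: "million rock formula gun large organ"
Words (1..n): million | rock | formula | gun | large | organ
Reversed (n..1): organ | large | gun | formula | rock | million
Result = "organ large gun formula rock million"


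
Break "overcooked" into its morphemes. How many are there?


Word: "overcooked"
Morphemes: over- / cook / -ed
Each morpheme carries meaning
= 3 morphemes


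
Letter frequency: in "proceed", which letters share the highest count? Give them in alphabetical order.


Word: "proceed"
Letter counts:
  'c': 1
  'd': 1
  'e': 2
  'o': 1
  'p': 1
  'r': 1
Maximum count = 2
Most frequent = 'e' (2 times each)


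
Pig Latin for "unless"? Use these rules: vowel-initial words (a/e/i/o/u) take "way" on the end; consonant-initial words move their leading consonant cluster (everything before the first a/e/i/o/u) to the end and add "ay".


Word: "unless"
Starts with vowel → add 'way'
Pig Latin = "unlessway"


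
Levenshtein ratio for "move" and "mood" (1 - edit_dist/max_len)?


Word 1: "move" (length 4)
Word 2: "mood" (length 4)
One optimal edit sequence:
  1. keep 'm'
  2. keep 'o'
  3. substitute 'v' -> 'o'  (+1)
  4. substitute 'e' -> 'd'  (+1)
Edit distance = 2
Max length = max(4, 4) = 4
Similarity = 1 - 2/4
= 0.5000


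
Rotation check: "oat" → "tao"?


Word: "oat", Candidate: "tao"
Method: check if candidate is substring of word+word
"oatoat" contains "tao"? No
Is rotation = No


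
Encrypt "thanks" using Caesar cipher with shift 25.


Word: "thanks"
Shift: 25
Each letter → (letter + shift) mod 26:
  't' (19) + 25 = 18 → 's'
  'h' (7) + 25 = 6 → 'g'
  'a' (0) + 25 = 25 → 'z'
  'n' (13) + 25 = 12 → 'm'
  'k' (10) + 25 = 9 → 'j'
  's' (18) + 25 = 17 → 'r'
Result = "sgzmjr"


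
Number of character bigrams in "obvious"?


Word: "obvious" (length 7)
Number of 2-grams = length - 2 + 1 = 7 - 2 + 1
= 6


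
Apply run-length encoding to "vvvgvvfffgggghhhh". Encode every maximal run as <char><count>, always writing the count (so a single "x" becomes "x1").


String: "vvvgvvfffgggghhhh"
Scanning for consecutive runs:
  'v' x 3
  'g' x 1
  'v' x 2
  'f' x 3
  'g' x 4
  'h' x 4
RLE = "v3g1v2f3g4h4"


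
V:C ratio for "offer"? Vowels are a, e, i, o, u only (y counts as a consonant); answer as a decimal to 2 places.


Word: "offer"
Vowels (a,e,i,o,u): 2
Consonants: 3
Ratio = 2/3
= 0.67


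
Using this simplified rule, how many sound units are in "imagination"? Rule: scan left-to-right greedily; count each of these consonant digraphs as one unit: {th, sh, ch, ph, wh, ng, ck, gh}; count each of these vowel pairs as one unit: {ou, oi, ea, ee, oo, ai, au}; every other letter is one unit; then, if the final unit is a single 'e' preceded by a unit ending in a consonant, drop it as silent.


Word: "imagination" (11 letters)
Left-to-right scan:
  1. 'i' (letter)
  2. 'm' (letter)
  3. 'a' (letter)
  4. 'g' (letter)
  5. 'i' (letter)
  6. 'n' (letter)
  7. 'a' (letter)
  8. 't' (letter)
  9. 'i' (letter)
  10. 'o' (letter)
  11. 'n' (letter)
Units from scan: 11
Sound units = 11 units


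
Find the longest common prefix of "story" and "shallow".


Word 1: "story"
Word 2: "shallow"
Comparing from start:
  Pos 0: 's' == 's'
  Pos 1: 't' != 'h' (stop)
LCP = "s" (length 1)


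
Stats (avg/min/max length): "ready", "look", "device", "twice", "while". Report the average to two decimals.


Lengths: "ready"=5, "look"=4, "device"=6, "twice"=5, "while"=5
Sum = 25, Count = 5
Average = 25/5 = 5.00
= avg=5.00, min=4, max=6


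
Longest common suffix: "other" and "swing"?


Word 1: "other"
Word 2: "swing"
Comparing from end:
  Pos -1: 'r' != 'g' (stop)
LCS = "" (length 0)


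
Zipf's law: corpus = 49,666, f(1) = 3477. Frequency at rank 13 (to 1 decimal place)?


Zipf's law: f(r) = f(1) / r
f(1) = 3477
f(13) = 3477 / 13
= 267.5 occurrences


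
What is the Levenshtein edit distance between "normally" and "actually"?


Word 1: "normally" (length 8)
Word 2: "actually" (length 8)
One optimal edit sequence (insert/delete/substitute each cost 1):
  1. substitute 'n' -> 'a'  (+1)
  2. substitute 'o' -> 'c'  (+1)
  3. substitute 'r' -> 't'  (+1)
  4. substitute 'm' -> 'u'  (+1)
  5. keep 'a'
  6. keep 'l'
  7. keep 'l'
  8. keep 'y'
Total edit operations: 4
Edit distance = 4


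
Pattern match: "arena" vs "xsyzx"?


Pattern of "arena": [0, 1, 2, 3, 0]
Pattern of "xsyzx": [0, 1, 2, 3, 0]
Patterns match
Same pattern = Yes


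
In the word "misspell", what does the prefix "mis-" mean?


Prefix: mis-
Example: misspell (mis- + spell)
Meaning = wrongly


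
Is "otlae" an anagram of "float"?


Word 1: "float" → sorted: aflot
Word 2: "otlae" → sorted: aelot
Same letters? aflot != aelot
Anagram = No


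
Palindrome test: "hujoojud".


Word: "hujoojud"
Reversed: "dujoojuh"
Forward == Backward? hujoojud != dujoojuh
Palindrome = No


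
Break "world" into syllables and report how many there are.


Word: "world"
Syllable breakdown: world
Counting: 1 part
= 1 syllable


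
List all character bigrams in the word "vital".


Word: "vital" (length 5)
Number of bigrams = 5 - 2 + 1 = 4
  Position 0: "vi"
  Position 1: "it"
  Position 2: "ta"
  Position 3: "al"
Bigrams = "vi", "it", "ta", "al"


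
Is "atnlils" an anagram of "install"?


Word 1: "install" → sorted: aillnst
Word 2: "atnlils" → sorted: aillnst
Same letters? aillnst == aillnst
Anagram = Yes


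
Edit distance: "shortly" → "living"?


Word 1: "shortly" (length 7)
Word 2: "living" (length 6)
One optimal edit sequence (insert/delete/substitute each cost 1):
  1. delete 's'  (+1)
  2. substitute 'h' -> 'l'  (+1)
  3. substitute 'o' -> 'i'  (+1)
  4. substitute 'r' -> 'v'  (+1)
  5. substitute 't' -> 'i'  (+1)
  6. substitute 'l' -> 'n'  (+1)
  7. substitute 'y' -> 'g'  (+1)
Total edit operations: 7
Edit distance = 7


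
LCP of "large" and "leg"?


Word 1: "large"
Word 2: "leg"
Comparing from start:
  Pos 0: 'l' == 'l'
  Pos 1: 'a' != 'e' (stop)
LCP = "l" (length 1)


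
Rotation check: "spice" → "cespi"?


Word: "spice", Candidate: "cespi"
Method: check if candidate is substring of word+word
"spicespice" contains "cespi"? Yes
Is rotation = Yes


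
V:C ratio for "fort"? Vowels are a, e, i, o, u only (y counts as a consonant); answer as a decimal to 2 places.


Word: "fort"
Vowels (a,e,i,o,u): 1
Consonants: 3
Ratio = 1/3
= 0.33


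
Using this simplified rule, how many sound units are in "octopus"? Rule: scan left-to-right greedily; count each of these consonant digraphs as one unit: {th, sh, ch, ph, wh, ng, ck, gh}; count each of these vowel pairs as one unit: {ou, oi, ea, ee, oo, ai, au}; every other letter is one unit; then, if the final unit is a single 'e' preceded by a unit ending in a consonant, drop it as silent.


Word: "octopus" (7 letters)
Left-to-right scan:
  [1] 'o' (letter)
  [2] 'c' (letter)
  [3] 't' (letter)
  [4] 'o' (letter)
  [5] 'p' (letter)
  [6] 'u' (letter)
  [7] 's' (letter)
Units from scan: 7
Sound units = 7 units


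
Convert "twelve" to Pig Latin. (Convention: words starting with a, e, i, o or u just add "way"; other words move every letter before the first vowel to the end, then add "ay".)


Word: "twelve"
Starts with consonant(s) → move to end, add 'ay'
Consonant cluster: "tw"
Pig Latin = "elvetway"


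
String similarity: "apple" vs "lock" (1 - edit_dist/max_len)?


Word 1: "apple" (length 5)
Word 2: "lock" (length 4)
One optimal edit sequence:
  1. delete 'a'  (+1)
  2. substitute 'p' -> 'l'  (+1)
  3. substitute 'p' -> 'o'  (+1)
  4. substitute 'l' -> 'c'  (+1)
  5. substitute 'e' -> 'k'  (+1)
Edit distance = 5
Max length = max(5, 4) = 5
Similarity = 1 - 5/5
= 0.0000


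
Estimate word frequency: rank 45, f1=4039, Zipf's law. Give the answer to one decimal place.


Zipf's law: f(r) = f(1) / r
f(1) = 4039
f(45) = 4039 / 45
= 89.8 occurrences


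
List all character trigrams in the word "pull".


Word: "pull" (length 4)
Number of trigrams = 4 - 3 + 1 = 2
  Position 0: "pul"
  Position 1: "ull"
Trigrams = "pul", "ull"


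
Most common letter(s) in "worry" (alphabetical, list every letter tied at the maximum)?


Word: "worry"
Letter counts:
  'o': 1
  'r': 2
  'w': 1
  'y': 1
Maximum count = 2
Most frequent = 'r' (2 times each)


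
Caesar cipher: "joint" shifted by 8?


Word: "joint"
Shift: 8
Each letter → (letter + shift) mod 26:
  'j' (9) + 8 = 17 → 'r'
  'o' (14) + 8 = 22 → 'w'
  'i' (8) + 8 = 16 → 'q'
  'n' (13) + 8 = 21 → 'v'
  't' (19) + 8 = 1 → 'b'
Result = "rwqvb"


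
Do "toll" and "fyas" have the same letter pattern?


Pattern of "toll": [0, 1, 2, 2]
Pattern of "fyas": [0, 1, 2, 3]
Patterns do not match
Same pattern = No


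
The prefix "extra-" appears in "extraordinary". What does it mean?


Prefix: extra-
As in: extraordinary -> extra- + ordinary
Meaning = beyond


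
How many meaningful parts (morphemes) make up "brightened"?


Word: "brightened"
Morphemes: bright + -en + -ed
Each morpheme carries meaning
= 3 morphemes


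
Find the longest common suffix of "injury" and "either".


Word 1: "injury"
Word 2: "either"
Comparing from end:
  Pos -1: 'y' != 'r' (stop)
LCS = "" (length 0)


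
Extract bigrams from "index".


Word: "index" (length 5)
Number of bigrams = 5 - 2 + 1 = 4
  Position 0: "in"
  Position 1: "nd"
  Position 2: "de"
  Position 3: "ex"
Bigrams = "in", "nd", "de", "ex"


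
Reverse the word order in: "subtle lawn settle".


Original: "subtle lawn settle"
Words (1..n): subtle | lawn | settle
Reversed (n..1): settle | lawn | subtle
Result = "settle lawn subtle"


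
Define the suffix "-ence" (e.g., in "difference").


Suffix: -ence
Example: difference = differ + -ence
Meaning = state of


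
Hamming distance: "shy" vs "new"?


Comparing character by character (same length = 3):
  Pos 0: 's' vs 'n' !=
  Pos 1: 'h' vs 'e' !=
  Pos 2: 'y' vs 'w' !=
Hamming distance = 3


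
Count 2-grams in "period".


Word: "period" (length 6)
Number of 2-grams = length - 2 + 1 = 6 - 2 + 1
= 5


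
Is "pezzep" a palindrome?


Word: "pezzep"
Reversed: "pezzep"
Forward == Backward? pezzep == pezzep
Palindrome = Yes


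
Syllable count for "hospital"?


Word: "hospital"
Syllable breakdown: hos-pi-tal
Counting: 3 parts
= 3 syllables


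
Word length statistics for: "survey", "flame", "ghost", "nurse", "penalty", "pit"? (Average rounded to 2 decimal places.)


Lengths: "survey"=6, "flame"=5, "ghost"=5, "nurse"=5, "penalty"=7, "pit"=3
Sum = 31, Count = 6
Average = 31/6 = 5.17
= avg=5.17, min=3, max=7


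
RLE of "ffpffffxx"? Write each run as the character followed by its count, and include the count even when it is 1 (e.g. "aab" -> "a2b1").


String: "ffpffffxx"
Scanning for consecutive runs:
  'f' x 2
  'p' x 1
  'f' x 4
  'x' x 2
RLE = "f2p1f4x2"


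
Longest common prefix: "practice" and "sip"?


Word 1: "practice"
Word 2: "sip"
Comparing from start:
  Pos 0: 'p' != 's' (stop)
LCP = "" (length 0)


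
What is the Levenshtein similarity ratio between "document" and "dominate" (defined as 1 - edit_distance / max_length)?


Word 1: "document" (length 8)
Word 2: "dominate" (length 8)
One optimal edit sequence:
  1. keep 'd'
  2. keep 'o'
  3. delete 'c'  (+1)
  4. delete 'u'  (+1)
  5. keep 'm'
  6. substitute 'e' -> 'i'  (+1)
  7. keep 'n'
  8. insert 'a'  (+1)
  9. keep 't'
  10. insert 'e'  (+1)
Edit distance = 5
Max length = max(8, 8) = 8
Similarity = 1 - 5/8
= 0.3750


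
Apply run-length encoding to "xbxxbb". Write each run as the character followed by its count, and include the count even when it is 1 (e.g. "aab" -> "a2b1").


String: "xbxxbb"
Scanning for consecutive runs:
  'x' x 1
  'b' x 1
  'x' x 2
  'b' x 2
RLE = "x1b1x2b2"


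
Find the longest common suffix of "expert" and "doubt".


Word 1: "expert"
Word 2: "doubt"
Comparing from end:
  Pos -1: 't' == 't'
  Pos -2: 'r' != 'b' (stop)
LCS = "t" (length 1)


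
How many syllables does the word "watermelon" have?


Word: "watermelon"
Syllable breakdown: wa / ter / mel / on
Counting: 4 parts
= 4 syllables


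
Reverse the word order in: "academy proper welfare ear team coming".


Original: "academy proper welfare ear team coming"
Words (1..n): academy | proper | welfare | ear | team | coming
Reversed (n..1): coming | team | ear | welfare | proper | academy
Result = "coming team ear welfare proper academy"


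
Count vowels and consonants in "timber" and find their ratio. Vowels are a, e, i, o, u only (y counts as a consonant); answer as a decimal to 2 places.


Word: "timber"
Vowels (a,e,i,o,u): 2
Consonants: 4
Ratio = 2/4
= 0.50


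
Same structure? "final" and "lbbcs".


Pattern of "final": [0, 1, 2, 3, 4]
Pattern of "lbbcs": [0, 1, 1, 2, 3]
Patterns do not match
Same pattern = No


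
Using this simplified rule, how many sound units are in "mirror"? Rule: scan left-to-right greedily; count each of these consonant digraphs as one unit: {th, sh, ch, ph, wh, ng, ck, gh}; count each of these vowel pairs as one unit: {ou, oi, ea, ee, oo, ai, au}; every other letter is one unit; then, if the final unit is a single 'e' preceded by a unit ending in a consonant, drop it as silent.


Word: "mirror" (6 letters)
Left-to-right scan:
  1. 'm' (letter)
  2. 'i' (letter)
  3. 'r' (letter)
  4. 'r' (letter)
  5. 'o' (letter)
  6. 'r' (letter)
Units from scan: 6
Sound units = 6 units


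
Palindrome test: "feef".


Word: "feef"
Reversed: "feef"
Forward == Backward? feef == feef
Palindrome = Yes


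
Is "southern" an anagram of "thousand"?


Word 1: "thousand" → sorted: adhnostu
Word 2: "southern" → sorted: ehnorstu
Same letters? adhnostu != ehnorstu
Anagram = No


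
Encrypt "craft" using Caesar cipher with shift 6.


Word: "craft"
Shift: 6
Each letter → (letter + shift) mod 26:
  'c' (2) + 6 = 8 → 'i'
  'r' (17) + 6 = 23 → 'x'
  'a' (0) + 6 = 6 → 'g'
  'f' (5) + 6 = 11 → 'l'
  't' (19) + 6 = 25 → 'z'
Result = "ixglz"


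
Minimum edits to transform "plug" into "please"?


Word 1: "plug" (length 4)
Word 2: "please" (length 6)
One optimal edit sequence (insert/delete/substitute each cost 1):
  1. keep 'p'
  2. keep 'l'
  3. insert 'e'  (+1)
  4. insert 'a'  (+1)
  5. substitute 'u' -> 's'  (+1)
  6. substitute 'g' -> 'e'  (+1)
Total edit operations: 4
Edit distance = 4


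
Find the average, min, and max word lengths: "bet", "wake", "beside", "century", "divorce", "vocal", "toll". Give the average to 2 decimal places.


Lengths: "bet"=3, "wake"=4, "beside"=6, "century"=7, "divorce"=7, "vocal"=5, "toll"=4
Sum = 36, Count = 7
Average = 36/7 = 5.14
= avg=5.14, min=3, max=7


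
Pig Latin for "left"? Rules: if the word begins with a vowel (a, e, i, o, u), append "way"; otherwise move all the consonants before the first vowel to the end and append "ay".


Word: "left"
Starts with consonant(s) → move to end, add 'ay'
Consonant cluster: "l"
Pig Latin = "eftlay"


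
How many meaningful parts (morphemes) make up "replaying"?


Word: "replaying"
Morphemes: re- | play | -ing
Each morpheme carries meaning
= 3 morphemes


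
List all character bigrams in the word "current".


Word: "current" (length 7)
Number of bigrams = 7 - 2 + 1 = 6
  Position 0: "cu"
  Position 1: "ur"
  Position 2: "rr"
  Position 3: "re"
  Position 4: "en"
  Position 5: "nt"
Bigrams = "cu", "ur", "rr", "re", "en", "nt"


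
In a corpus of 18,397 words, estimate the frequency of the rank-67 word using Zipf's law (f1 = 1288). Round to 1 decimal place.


Zipf's law: f(r) = f(1) / r
f(1) = 1288
f(67) = 1288 / 67
= 19.2 occurrences


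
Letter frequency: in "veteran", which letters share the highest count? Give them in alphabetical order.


Word: "veteran"
Letter counts:
  'a': 1
  'e': 2
  'n': 1
  'r': 1
  't': 1
  'v': 1
Maximum count = 2
Most frequent = 'e' (2 times each)


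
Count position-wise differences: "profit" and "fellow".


Comparing character by character (same length = 6):
  Pos 0: 'p' vs 'f' !=
  Pos 1: 'r' vs 'e' !=
  Pos 2: 'o' vs 'l' !=
  Pos 3: 'f' vs 'l' !=
  Pos 4: 'i' vs 'o' !=
  Pos 5: 't' vs 'w' !=
Hamming distance = 6


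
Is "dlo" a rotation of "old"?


Word: "old", Candidate: "dlo"
Method: check if candidate is substring of word+word
"oldold" contains "dlo"? No
Is rotation = No


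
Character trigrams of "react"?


Word: "react" (length 5)
Number of trigrams = 5 - 3 + 1 = 3
  Position 0: "rea"
  Position 1: "eac"
  Position 2: "act"
Trigrams = "rea", "eac", "act"


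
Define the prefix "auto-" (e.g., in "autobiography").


Prefix: auto-
Example: autobiography (auto- + biography)
Meaning = self


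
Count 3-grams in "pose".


Word: "pose" (length 4)
Number of 3-grams = length - 3 + 1 = 4 - 3 + 1
= 2


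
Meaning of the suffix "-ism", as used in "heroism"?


Suffix: -ism
Example: heroism = hero + -ism
Meaning = belief / practice


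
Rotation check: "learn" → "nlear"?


Word: "learn", Candidate: "nlear"
Method: check if candidate is substring of word+word
"learnlearn" contains "nlear"? Yes
Is rotation = Yes


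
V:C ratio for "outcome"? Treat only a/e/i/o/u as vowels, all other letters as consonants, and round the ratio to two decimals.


Word: "outcome"
Vowels (a,e,i,o,u): 4
Consonants: 3
Ratio = 4/3
= 1.33


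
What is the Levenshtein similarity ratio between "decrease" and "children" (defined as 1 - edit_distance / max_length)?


Word 1: "decrease" (length 8)
Word 2: "children" (length 8)
One optimal edit sequence:
  1. substitute 'd' -> 'c'  (+1)
  2. substitute 'e' -> 'h'  (+1)
  3. substitute 'c' -> 'i'  (+1)
  4. substitute 'r' -> 'l'  (+1)
  5. substitute 'e' -> 'd'  (+1)
  6. substitute 'a' -> 'r'  (+1)
  7. substitute 's' -> 'e'  (+1)
  8. substitute 'e' -> 'n'  (+1)
Edit distance = 8
Max length = max(8, 8) = 8
Similarity = 1 - 8/8
= 0.0000


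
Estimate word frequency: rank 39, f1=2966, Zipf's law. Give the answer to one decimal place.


Zipf's law: f(r) = f(1) / r
f(1) = 2966
f(39) = 2966 / 39
= 76.1 occurrences


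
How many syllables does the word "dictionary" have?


Word: "dictionary"
Syllable breakdown: dic · tion · ar · y
Counting: 4 parts
= 4 syllables


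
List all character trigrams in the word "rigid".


Word: "rigid" (length 5)
Number of trigrams = 5 - 3 + 1 = 3
  Position 0: "rig"
  Position 1: "igi"
  Position 2: "gid"
Trigrams = "rig", "igi", "gid"


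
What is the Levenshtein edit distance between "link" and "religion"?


Word 1: "link" (length 4)
Word 2: "religion" (length 8)
One optimal edit sequence (insert/delete/substitute each cost 1):
  1. insert 'r'  (+1)
  2. insert 'e'  (+1)
  3. keep 'l'
  4. insert 'i'  (+1)
  5. insert 'g'  (+1)
  6. keep 'i'
  7. substitute 'n' -> 'o'  (+1)
  8. substitute 'k' -> 'n'  (+1)
Total edit operations: 6
Edit distance = 6


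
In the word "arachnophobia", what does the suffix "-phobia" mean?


Suffix: -phobia
Example: arachnophobia (arachno- + -phobia)
Meaning = fear of


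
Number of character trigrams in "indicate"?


Word: "indicate" (length 8)
Number of 3-grams = length - 3 + 1 = 8 - 3 + 1
= 6


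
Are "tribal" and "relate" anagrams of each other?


Word 1: "tribal" → sorted: abilrt
Word 2: "relate" → sorted: aeelrt
Same letters? abilrt != aeelrt
Anagram = No


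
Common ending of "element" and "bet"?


Word 1: "element"
Word 2: "bet"
Comparing from end:
  Pos -1: 't' == 't'
  Pos -2: 'n' != 'e' (stop)
LCS = "t" (length 1)


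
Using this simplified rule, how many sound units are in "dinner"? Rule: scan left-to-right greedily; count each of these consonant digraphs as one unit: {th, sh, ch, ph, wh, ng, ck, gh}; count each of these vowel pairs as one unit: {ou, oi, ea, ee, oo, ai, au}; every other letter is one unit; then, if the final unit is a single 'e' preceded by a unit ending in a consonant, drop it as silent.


Word: "dinner" (6 letters)
Left-to-right scan:
  (1) 'd' (letter)
  (2) 'i' (letter)
  (3) 'n' (letter)
  (4) 'n' (letter)
  (5) 'e' (letter)
  (6) 'r' (letter)
Units from scan: 6
Sound units = 6 units


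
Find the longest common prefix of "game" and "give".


Word 1: "game"
Word 2: "give"
Comparing from start:
  Pos 0: 'g' == 'g'
  Pos 1: 'a' != 'i' (stop)
LCP = "g" (length 1)


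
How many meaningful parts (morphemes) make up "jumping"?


Word: "jumping"
Morphemes: jump + -ing
Each morpheme carries meaning
= 2 morphemes


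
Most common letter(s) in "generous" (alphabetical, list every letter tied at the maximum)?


Word: "generous"
Letter counts:
  'e': 2
  'g': 1
  'n': 1
  'o': 1
  'r': 1
  's': 1
  'u': 1
Maximum count = 2
Most frequent = 'e' (2 times each)


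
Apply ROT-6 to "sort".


Word: "sort"
Shift: 6
Each letter → (letter + shift) mod 26:
  's' (18) + 6 = 24 → 'y'
  'o' (14) + 6 = 20 → 'u'
  'r' (17) + 6 = 23 → 'x'
  't' (19) + 6 = 25 → 'z'
Result = "yuxz"


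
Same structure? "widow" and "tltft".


Pattern of "widow": [0, 1, 2, 3, 0]
Pattern of "tltft": [0, 1, 0, 2, 0]
Patterns do not match
Same pattern = No


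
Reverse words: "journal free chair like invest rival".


Original: "journal free chair like invest rival"
Words (1..n): journal | free | chair | like | invest | rival
Reversed (n..1): rival | invest | like | chair | free | journal
Result = "rival invest like chair free journal"


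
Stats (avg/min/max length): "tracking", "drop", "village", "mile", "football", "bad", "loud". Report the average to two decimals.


Lengths: "tracking"=8, "drop"=4, "village"=7, "mile"=4, "football"=8, "bad"=3, "loud"=4
Sum = 38, Count = 7
Average = 38/7 = 5.43
= avg=5.43, min=3, max=8


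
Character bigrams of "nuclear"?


Word: "nuclear" (length 7)
Number of bigrams = 7 - 2 + 1 = 6
  Position 0: "nu"
  Position 1: "uc"
  Position 2: "cl"
  Position 3: "le"
  Position 4: "ea"
  Position 5: "ar"
Bigrams = "nu", "uc", "cl", "le", "ea", "ar"


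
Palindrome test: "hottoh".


Word: "hottoh"
Reversed: "hottoh"
Forward == Backward? hottoh == hottoh
Palindrome = Yes


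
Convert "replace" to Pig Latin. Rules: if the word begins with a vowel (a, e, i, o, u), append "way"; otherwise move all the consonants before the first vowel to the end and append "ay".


Word: "replace"
Starts with consonant(s) → move to end, add 'ay'
Consonant cluster: "r"
Pig Latin = "eplaceray"


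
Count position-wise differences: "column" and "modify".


Comparing character by character (same length = 6):
  Pos 0: 'c' vs 'm' !=
  Pos 1: 'o' vs 'o' =
  Pos 2: 'l' vs 'd' !=
  Pos 3: 'u' vs 'i' !=
  Pos 4: 'm' vs 'f' !=
  Pos 5: 'n' vs 'y' !=
Hamming distance = 5


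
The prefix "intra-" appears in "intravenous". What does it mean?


Prefix: intra-
As in: intravenous -> intra- + venous
Meaning = within


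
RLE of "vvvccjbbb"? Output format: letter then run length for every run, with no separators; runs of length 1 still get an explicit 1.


String: "vvvccjbbb"
Scanning for consecutive runs:
  'v' x 3
  'c' x 2
  'j' x 1
  'b' x 3
RLE = "v3c2j1b3"


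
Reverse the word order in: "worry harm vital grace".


Original: "worry harm vital grace"
Words (1..n): worry | harm | vital | grace
Reversed (n..1): grace | vital | harm | worry
Result = "grace vital harm worry"


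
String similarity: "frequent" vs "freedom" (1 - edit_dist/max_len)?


Word 1: "frequent" (length 8)
Word 2: "freedom" (length 7)
One optimal edit sequence:
  1. keep 'f'
  2. keep 'r'
  3. keep 'e'
  4. delete 'q'  (+1)
  5. substitute 'u' -> 'e'  (+1)
  6. substitute 'e' -> 'd'  (+1)
  7. substitute 'n' -> 'o'  (+1)
  8. substitute 't' -> 'm'  (+1)
Edit distance = 5
Max length = max(8, 7) = 8
Similarity = 1 - 5/8
= 0.3750


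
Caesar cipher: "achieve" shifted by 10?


Word: "achieve"
Shift: 10
Each letter → (letter + shift) mod 26:
  'a' (0) + 10 = 10 → 'k'
  'c' (2) + 10 = 12 → 'm'
  'h' (7) + 10 = 17 → 'r'
  'i' (8) + 10 = 18 → 's'
  'e' (4) + 10 = 14 → 'o'
  'v' (21) + 10 = 5 → 'f'
  'e' (4) + 10 = 14 → 'o'
Result = "kmrsofo"


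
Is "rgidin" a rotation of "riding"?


Word: "riding", Candidate: "rgidin"
Method: check if candidate is substring of word+word
"ridingriding" contains "rgidin"? No
Is rotation = No


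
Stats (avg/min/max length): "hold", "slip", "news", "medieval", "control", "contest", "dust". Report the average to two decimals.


Lengths: "hold"=4, "slip"=4, "news"=4, "medieval"=8, "control"=7, "contest"=7, "dust"=4
Sum = 38, Count = 7
Average = 38/7 = 5.43
= avg=5.43, min=4, max=8


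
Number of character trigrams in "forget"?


Word: "forget" (length 6)
Number of 3-grams = length - 3 + 1 = 6 - 3 + 1
= 4


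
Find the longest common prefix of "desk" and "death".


Word 1: "desk"
Word 2: "death"
Comparing from start:
  Pos 0: 'd' == 'd'
  Pos 1: 'e' == 'e'
  Pos 2: 's' != 'a' (stop)
LCP = "de" (length 2)


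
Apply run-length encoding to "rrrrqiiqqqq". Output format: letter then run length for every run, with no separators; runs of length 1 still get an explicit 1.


String: "rrrrqiiqqqq"
Scanning for consecutive runs:
  'r' x 4
  'q' x 1
  'i' x 2
  'q' x 4
RLE = "r4q1i2q4"


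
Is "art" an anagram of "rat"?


Word 1: "rat" → sorted: art
Word 2: "art" → sorted: art
Same letters? art == art
Anagram = Yes


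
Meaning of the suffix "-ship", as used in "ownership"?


Suffix: -ship
Example: ownership = owner + -ship
Meaning = state / position


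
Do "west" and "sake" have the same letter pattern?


Pattern of "west": [0, 1, 2, 3]
Pattern of "sake": [0, 1, 2, 3]
Patterns match
Same pattern = Yes


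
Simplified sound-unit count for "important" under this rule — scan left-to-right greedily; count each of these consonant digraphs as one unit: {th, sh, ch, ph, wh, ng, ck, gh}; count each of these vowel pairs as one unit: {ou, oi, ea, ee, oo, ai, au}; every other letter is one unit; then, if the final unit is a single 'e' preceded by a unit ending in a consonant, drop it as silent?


Word: "important" (9 letters)
Left-to-right scan:
  (1) 'i' (letter)
  (2) 'm' (letter)
  (3) 'p' (letter)
  (4) 'o' (letter)
  (5) 'r' (letter)
  (6) 't' (letter)
  (7) 'a' (letter)
  (8) 'n' (letter)
  (9) 't' (letter)
Units from scan: 9
Sound units = 9 units


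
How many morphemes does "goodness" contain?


Word: "goodness"
Morphemes: good | -ness
Each morpheme carries meaning
= 2 morphemes


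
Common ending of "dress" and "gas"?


Word 1: "dress"
Word 2: "gas"
Comparing from end:
  Pos -1: 's' == 's'
  Pos -2: 's' != 'a' (stop)
LCS = "s" (length 1)


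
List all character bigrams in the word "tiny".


Word: "tiny" (length 4)
Number of bigrams = 4 - 2 + 1 = 3
  Position 0: "ti"
  Position 1: "in"
  Position 2: "ny"
Bigrams = "ti", "in", "ny"


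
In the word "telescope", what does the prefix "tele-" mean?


Prefix: tele-
As in: telescope -> tele- + scope
Meaning = distant


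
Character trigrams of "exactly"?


Word: "exactly" (length 7)
Number of trigrams = 7 - 3 + 1 = 5
  Position 0: "exa"
  Position 1: "xac"
  Position 2: "act"
  Position 3: "ctl"
  Position 4: "tly"
Trigrams = "exa", "xac", "act", "ctl", "tly"


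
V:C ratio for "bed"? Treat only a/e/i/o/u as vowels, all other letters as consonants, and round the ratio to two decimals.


Word: "bed"
Vowels (a,e,i,o,u): 1
Consonants: 2
Ratio = 1/2
= 0.50


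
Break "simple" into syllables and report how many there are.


Word: "simple"
Syllable breakdown: sim | ple
Counting: 2 parts
= 2 syllables


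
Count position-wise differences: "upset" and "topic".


Comparing character by character (same length = 5):
  Pos 0: 'u' vs 't' !=
  Pos 1: 'p' vs 'o' !=
  Pos 2: 's' vs 'p' !=
  Pos 3: 'e' vs 'i' !=
  Pos 4: 't' vs 'c' !=
Hamming distance = 5


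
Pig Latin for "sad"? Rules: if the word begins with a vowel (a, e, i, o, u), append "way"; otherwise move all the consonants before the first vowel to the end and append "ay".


Word: "sad"
Starts with consonant(s) → move to end, add 'ay'
Consonant cluster: "s"
Pig Latin = "adsay"


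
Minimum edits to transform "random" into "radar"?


Word 1: "random" (length 6)
Word 2: "radar" (length 5)
One optimal edit sequence (insert/delete/substitute each cost 1):
  1. keep 'r'
  2. keep 'a'
  3. delete 'n'  (+1)
  4. keep 'd'
  5. substitute 'o' -> 'a'  (+1)
  6. substitute 'm' -> 'r'  (+1)
Total edit operations: 3
Edit distance = 3


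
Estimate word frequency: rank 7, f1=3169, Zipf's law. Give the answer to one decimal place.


Zipf's law: f(r) = f(1) / r
f(1) = 3169
f(7) = 3169 / 7
= 452.7 occurrences


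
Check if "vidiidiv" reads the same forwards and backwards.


Word: "vidiidiv"
Reversed: "vidiidiv"
Forward == Backward? vidiidiv == vidiidiv
Palindrome = Yes


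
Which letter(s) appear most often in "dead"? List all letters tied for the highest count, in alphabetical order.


Word: "dead"
Letter counts:
  'a': 1
  'd': 2
  'e': 1
Maximum count = 2
Most frequent = 'd' (2 times each)


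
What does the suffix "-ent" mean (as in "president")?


Suffix: -ent
As in: president -> preside + -ent, with a spelling change
Meaning = one who / that which


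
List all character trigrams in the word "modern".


Word: "modern" (length 6)
Number of trigrams = 6 - 3 + 1 = 4
  Position 0: "mod"
  Position 1: "ode"
  Position 2: "der"
  Position 3: "ern"
Trigrams = "mod", "ode", "der", "ern"


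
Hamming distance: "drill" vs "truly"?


Comparing character by character (same length = 5):
  Pos 0: 'd' vs 't' !=
  Pos 1: 'r' vs 'r' =
  Pos 2: 'i' vs 'u' !=
  Pos 3: 'l' vs 'l' =
  Pos 4: 'l' vs 'y' !=
Hamming distance = 3


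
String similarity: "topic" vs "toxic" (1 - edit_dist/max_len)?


Word 1: "topic" (length 5)
Word 2: "toxic" (length 5)
One optimal edit sequence:
  1. keep 't'
  2. keep 'o'
  3. substitute 'p' -> 'x'  (+1)
  4. keep 'i'
  5. keep 'c'
Edit distance = 1
Max length = max(5, 5) = 5
Similarity = 1 - 1/5
= 0.8000


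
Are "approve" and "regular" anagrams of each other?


Word 1: "approve" → sorted: aeopprv
Word 2: "regular" → sorted: aeglrru
Same letters? aeopprv != aeglrru
Anagram = No


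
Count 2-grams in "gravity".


Word: "gravity" (length 7)
Number of 2-grams = length - 2 + 1 = 7 - 2 + 1
= 6


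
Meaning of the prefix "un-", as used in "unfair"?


Prefix: un-
As in: unfair -> un- + fair
Meaning = not / reverse


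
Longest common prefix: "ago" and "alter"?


Word 1: "ago"
Word 2: "alter"
Comparing from start:
  Pos 0: 'a' == 'a'
  Pos 1: 'g' != 'l' (stop)
LCP = "a" (length 1)


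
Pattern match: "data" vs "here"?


Pattern of "data": [0, 1, 2, 1]
Pattern of "here": [0, 1, 2, 1]
Patterns match
Same pattern = Yes


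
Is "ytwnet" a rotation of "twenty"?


Word: "twenty", Candidate: "ytwnet"
Method: check if candidate is substring of word+word
"twentytwenty" contains "ytwnet"? No
Is rotation = No


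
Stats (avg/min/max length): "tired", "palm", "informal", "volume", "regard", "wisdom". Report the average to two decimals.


Lengths: "tired"=5, "palm"=4, "informal"=8, "volume"=6, "regard"=6, "wisdom"=6
Sum = 35, Count = 6
Average = 35/6 = 5.83
= avg=5.83, min=4, max=8


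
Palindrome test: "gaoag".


Word: "gaoag"
Reversed: "gaoag"
Forward == Backward? gaoag == gaoag
Palindrome = Yes


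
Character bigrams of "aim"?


Word: "aim" (length 3)
Number of bigrams = 3 - 2 + 1 = 2
  Position 0: "ai"
  Position 1: "im"
Bigrams = "ai", "im"


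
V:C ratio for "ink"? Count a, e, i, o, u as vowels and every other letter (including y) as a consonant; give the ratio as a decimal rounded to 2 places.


Word: "ink"
Vowels (a,e,i,o,u): 1
Consonants: 2
Ratio = 1/2
= 0.50


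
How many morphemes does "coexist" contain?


Word: "coexist"
Morphemes: co- | exist
Each morpheme carries meaning
= 2 morphemes


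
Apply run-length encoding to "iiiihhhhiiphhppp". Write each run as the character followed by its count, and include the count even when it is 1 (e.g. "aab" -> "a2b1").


String: "iiiihhhhiiphhppp"
Scanning for consecutive runs:
  'i' x 4
  'h' x 4
  'i' x 2
  'p' x 1
  'h' x 2
  'p' x 3
RLE = "i4h4i2p1h2p3"


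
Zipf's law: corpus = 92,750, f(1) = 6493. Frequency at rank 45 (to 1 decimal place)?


Zipf's law: f(r) = f(1) / r
f(1) = 6493
f(45) = 6493 / 45
= 144.3 occurrences


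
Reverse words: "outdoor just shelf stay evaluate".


Original: "outdoor just shelf stay evaluate"
Words (1..n): outdoor | just | shelf | stay | evaluate
Reversed (n..1): evaluate | stay | shelf | just | outdoor
Result = "evaluate stay shelf just outdoor"


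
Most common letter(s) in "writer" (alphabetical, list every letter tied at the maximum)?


Word: "writer"
Letter counts:
  'e': 1
  'i': 1
  'r': 2
  't': 1
  'w': 1
Maximum count = 2
Most frequent = 'r' (2 times each)


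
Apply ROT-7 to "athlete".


Word: "athlete"
Shift: 7
Each letter → (letter + shift) mod 26:
  'a' (0) + 7 = 7 → 'h'
  't' (19) + 7 = 0 → 'a'
  'h' (7) + 7 = 14 → 'o'
  'l' (11) + 7 = 18 → 's'
  'e' (4) + 7 = 11 → 'l'
  't' (19) + 7 = 0 → 'a'
  'e' (4) + 7 = 11 → 'l'
Result = "haoslal"


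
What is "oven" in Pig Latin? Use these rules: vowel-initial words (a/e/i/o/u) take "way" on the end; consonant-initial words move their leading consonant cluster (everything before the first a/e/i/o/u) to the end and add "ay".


Word: "oven"
Starts with vowel → add 'way'
Pig Latin = "ovenway"


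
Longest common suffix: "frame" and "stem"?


Word 1: "frame"
Word 2: "stem"
Comparing from end:
  Pos -1: 'e' != 'm' (stop)
LCS = "" (length 0)


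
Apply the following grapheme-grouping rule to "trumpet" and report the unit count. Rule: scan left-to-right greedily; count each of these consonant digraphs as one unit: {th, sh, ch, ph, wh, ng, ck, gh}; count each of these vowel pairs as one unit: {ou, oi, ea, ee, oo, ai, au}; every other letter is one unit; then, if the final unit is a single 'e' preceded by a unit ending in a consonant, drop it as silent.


Word: "trumpet" (7 letters)
Left-to-right scan:
  (1) 't' (letter)
  (2) 'r' (letter)
  (3) 'u' (letter)
  (4) 'm' (letter)
  (5) 'p' (letter)
  (6) 'e' (letter)
  (7) 't' (letter)
Units from scan: 7
Sound units = 7 units
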